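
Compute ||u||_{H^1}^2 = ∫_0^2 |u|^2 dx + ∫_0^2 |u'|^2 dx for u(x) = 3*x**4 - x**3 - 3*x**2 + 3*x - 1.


||u||_{H^1}^2 = 57368/35

The H^1 norm (squared) on an interval (0, L) is
  ||u||_{H^1}^2 = ∫_0^L u(x)^2 dx + ∫_0^L u'(x)^2 dx.
Compute u'(x) = 12*x**3 - 3*x**2 - 6*x + 3.
Then u(x)^2 = 9*x**8 - 6*x**7 - 17*x**6 + 24*x**5 - 3*x**4 - 16*x**3 + 15*x**2 - 6*x + 1 and u'(x)^2 = 144*x**6 - 72*x**5 - 135*x**4 + 108*x**3 + 18*x**2 - 36*x + 9.
Integrate each monomial from 0 to 2 using ∫_0^2 c·x^n dx = c·2^(n+1)/(n+1):
  ∫_0^2 u(x)^2 dx = ∫_0^2 (9*x^8 - 6*x^7 - 17*x^6 + 24*x^5 - 3*x^4 - 16*x^3 + 15*x^2 - 6*x + 1) dx. Term by term:
    ∫_0^2 9*x^8 dx = 512;  ∫_0^2 -6*x^7 dx = -192;  ∫_0^2 -17*x^6 dx = -2176/7;
    ∫_0^2 24*x^5 dx = 256;  ∫_0^2 -3*x^4 dx = -96/5;  ∫_0^2 -16*x^3 dx = -64;
    ∫_0^2 15*x^2 dx = 40;  ∫_0^2 -6*x dx = -12;  ∫_0^2 1 dx = 2.
  Sum: 512 − 192 − 2176/7 + 256 − 96/5 − 64 + 40 − 12 + 2 = 7418/35.
  ∫_0^2 u'(x)^2 dx = ∫_0^2 (144*x^6 - 72*x^5 - 135*x^4 + 108*x^3 + 18*x^2 - 36*x + 9) dx. Term by term:
    ∫_0^2 144*x^6 dx = 18432/7;  ∫_0^2 -72*x^5 dx = -768;  ∫_0^2 -135*x^4 dx = -864;
    ∫_0^2 108*x^3 dx = 432;  ∫_0^2 18*x^2 dx = 48;  ∫_0^2 -36*x dx = -72;
    ∫_0^2 9 dx = 18.
  Sum: 18432/7 − 768 − 864 + 432 + 48 − 72 + 18 = 9990/7.
Adding: ||u||_{H^1}^2 = 7418/35 + 9990/7 = 57368/35.


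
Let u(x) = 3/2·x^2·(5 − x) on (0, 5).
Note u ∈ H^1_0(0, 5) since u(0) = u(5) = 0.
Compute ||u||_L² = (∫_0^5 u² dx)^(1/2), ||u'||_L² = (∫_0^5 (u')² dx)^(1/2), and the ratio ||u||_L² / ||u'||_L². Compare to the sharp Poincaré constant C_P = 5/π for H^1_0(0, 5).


||u||_L² / ||u'||_L² = 5*sqrt(14)/14 < C_P = 5/π.

u(x) = 3/2·x^2·(5 − x), so u'(x) = 3*x*(10 - 3*x)/2.
u(x) = 3/2·x^2·(5 − x) vanishes at x = 0 and x = 5, so u ∈ H^1_0(0, 5). Differentiate via the product rule and integrate the resulting polynomials term by term.
  ∫_0^5 u² dx = ∫_0^5 (9*x^6/4 - 45*x^5/2 + 225*x^4/4) dx. Term by term:
    ∫_0^5 9*x^6/4 dx = 703125/28;  ∫_0^5 -45*x^5/2 dx = -234375/4;  ∫_0^5 225*x^4/4 dx = 140625/4.
  Sum: 703125/28 − 234375/4 + 140625/4 = 46875/28.
  ∫_0^5 (u')² dx = ∫_0^5 (81*x^4/4 - 135*x^3 + 225*x^2) dx. Term by term:
    ∫_0^5 81*x^4/4 dx = 50625/4;  ∫_0^5 -135*x^3 dx = -84375/4;  ∫_0^5 225*x^2 dx = 9375.
  Sum: 50625/4 − 84375/4 + 9375 = 1875/2.
∫_0^5 u² dx = 46875/28, so ||u||_L² = 125*sqrt(21)/14.
∫_0^5 (u')² dx = 1875/2, so ||u'||_L² = 25*sqrt(6)/2.
Ratio ||u||_L² / ||u'||_L² = 5*sqrt(14)/14.
Sharp Poincaré constant on H^1_0(0, 5) is C_P = L/π = 5/π, achieved by sin(π/5·x).
A polynomial bump cannot attain the sharp Poincaré constant (only the first sine eigenfunction does), so the ratio is strictly less than C_P, consistent with ||u||_L² ≤ C_P ||u'||_L².


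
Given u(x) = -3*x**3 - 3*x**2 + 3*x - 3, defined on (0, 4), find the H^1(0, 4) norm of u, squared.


||u||_{H^1}^2 = 1919496/35

The H^1 norm (squared) on an interval (0, L) is
  ||u||_{H^1}^2 = ∫_0^L u(x)^2 dx + ∫_0^L u'(x)^2 dx.
Compute u'(x) = -9*x**2 - 6*x + 3.
Then u(x)^2 = 9*x**6 + 18*x**5 - 9*x**4 + 27*x**2 - 18*x + 9 and u'(x)^2 = 81*x**4 + 108*x**3 - 18*x**2 - 36*x + 9.
Integrate each monomial from 0 to 4 using ∫_0^4 c·x^n dx = c·4^(n+1)/(n+1):
  ∫_0^4 u(x)^2 dx = ∫_0^4 (9*x^6 + 18*x^5 - 9*x^4 + 27*x^2 - 18*x + 9) dx. Term by term:
    ∫_0^4 9*x^6 dx = 147456/7;  ∫_0^4 18*x^5 dx = 12288;  ∫_0^4 -9*x^4 dx = -9216/5;
    ∫_0^4 27*x^2 dx = 576;  ∫_0^4 -18*x dx = -144;  ∫_0^4 9 dx = 36.
  Sum: 147456/7 + 12288 − 9216/5 + 576 − 144 + 36 = 1119228/35.
  ∫_0^4 u'(x)^2 dx = ∫_0^4 (81*x^4 + 108*x^3 - 18*x^2 - 36*x + 9) dx. Term by term:
    ∫_0^4 81*x^4 dx = 82944/5;  ∫_0^4 108*x^3 dx = 6912;  ∫_0^4 -18*x^2 dx = -384;
    ∫_0^4 -36*x dx = -288;  ∫_0^4 9 dx = 36.
  Sum: 82944/5 + 6912 − 384 − 288 + 36 = 114324/5.
Adding: ||u||_{H^1}^2 = 1119228/35 + 114324/5 = 1919496/35.


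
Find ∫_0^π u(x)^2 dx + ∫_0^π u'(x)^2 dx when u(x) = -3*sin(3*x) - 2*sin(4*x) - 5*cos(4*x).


||u||_{H^1(0,π)}^2 = -3060/7 + 583*π/2

u'(x) = 20*sin(4*x) - 9*cos(3*x) - 8*cos(4*x).
Expand u² and (u')² and integrate term by term on (0, π), using: for integers n ≥ 1, ∫_0^π sin²(nx) dx = ∫_0^π cos²(nx) dx = π/2; for n ≠ n', ∫_0^π sin(nx)sin(n'x) dx = ∫_0^π cos(nx)cos(n'x) dx = 0; and by product-to-sum, ∫_0^π sin(nx)cos(n'x) dx = ½∫_0^π [sin((n+n')x) + sin((n−n')x)] dx, which is 0 when n+n' is even and 2n/(n²−n'²) when n+n' is odd (it need not vanish on (0, π)).
  u² squared terms: (-5)²·∫cos(4x)² dx = 25·π/2 = 25*π/2;  (-3)²·∫sin(3x)² dx = 9·π/2 = 9*π/2;  (-2)²·∫sin(4x)² dx = 4·π/2 = 2*π.
  u² cross terms: 2·(-5)·(-3)·∫cos(4x)·sin(3x) dx = 30·(-6/7) = -180/7;  2·(-5)·(-2)·∫cos(4x)·sin(4x) dx = 20·(0) = 0;  2·(-3)·(-2)·∫sin(3x)·sin(4x) dx = 12·(0) = 0.
  So ∫_0^π u² dx = 25*π/2 + 9*π/2 + 2*π − 180/7 + 0 + 0 = -180/7 + 19*π.
  (u')² squared terms: (-9)²·∫cos(3x)² dx = 81·π/2 = 81*π/2;  (-8)²·∫cos(4x)² dx = 64·π/2 = 32*π;  (20)²·∫sin(4x)² dx = 400·π/2 = 200*π.
  (u')² cross terms: 2·(-9)·(-8)·∫cos(3x)·cos(4x) dx = 144·(0) = 0;  2·(-9)·(20)·∫cos(3x)·sin(4x) dx = -360·(8/7) = -2880/7;  2·(-8)·(20)·∫cos(4x)·sin(4x) dx = -320·(0) = 0.
  So ∫_0^π (u')² dx = 81*π/2 + 32*π + 200*π + 0 − 2880/7 + 0 = -2880/7 + 545*π/2.
||u||_{H^1}^2 = (-180/7 + 19*π) + (-2880/7 + 545*π/2) = -3060/7 + 583*π/2.


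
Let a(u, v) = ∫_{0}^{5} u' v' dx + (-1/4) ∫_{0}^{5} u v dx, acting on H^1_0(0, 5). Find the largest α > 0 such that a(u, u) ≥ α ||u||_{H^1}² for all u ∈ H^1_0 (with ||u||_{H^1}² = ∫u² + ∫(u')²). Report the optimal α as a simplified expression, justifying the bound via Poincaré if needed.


α = (-25/4 + π^2)/(π^2 + 25)

Coercivity of a(·,·) on H^1_0(0, 5) means a(u, u) ≥ α ||u||_{H^1}² for every u ∈ H^1_0.
The interval has length L = 5, and Poincaré/coercivity depend only on L. Here a(u, u) = ∫(u')² + (-1/4)·∫u².
Here c = -1/4 < 0 with |c| < (π/L)² = π^2/25, so coercivity still holds. The condition a(u,u) ≥ α||u||_{H^1}² reads (1−α)∫(u')² ≥ (α−c)∫u². Any admissible α is ≤ 1 (rapidly oscillating u have ∫u²/∫(u')² → 0), and α = 1 would force 0 ≥ (1−c)∫u², impossible since c < 1; so 1−α > 0. By the sharp Poincaré inequality on H^1_0 of an interval of length L, ∫(u')² ≥ (π/L)²∫u² with equality for the first sine mode sin(π(x−x₀)/L) (x₀ the left endpoint), so the inequality holds for all u iff (1−α)(π/L)² ≥ α − c, i.e. α ≤ ((π/L)² + c)/((π/L)² + 1) = (1 + c(L/π)²)/(1 + (L/π)²). (Direct route, valid since c ≤ 0: Poincaré gives c∫u² ≥ c(L/π)²∫(u')², so a(u,u) ≥ (1 + c(L/π)²)∫(u')², while ||u||_{H^1}² ≤ (1 + (L/π)²)∫(u')²; dividing yields the same α.) With (π/L)² = π^2/25 and c = -1/4, the largest admissible constant is α = ((π/L)² + c)/((π/L)² + 1).
Simplifying, α = (-25/4 + π^2)/(π^2 + 25).


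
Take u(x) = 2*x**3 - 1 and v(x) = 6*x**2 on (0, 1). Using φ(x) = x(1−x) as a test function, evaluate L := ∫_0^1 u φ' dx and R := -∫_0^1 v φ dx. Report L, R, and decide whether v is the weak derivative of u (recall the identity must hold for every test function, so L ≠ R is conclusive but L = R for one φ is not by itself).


LHS = -3/10, RHS = -3/10. Yes, v = u' weakly.

u(x) = 2*x**3 - 1, classical derivative u'(x) = 6*x**2.
φ(x) = x(1−x), so φ'(x) = 1 - 2*x.
Note φ(0) = φ(1) = 0, so the boundary term u·φ vanishes.
LHS = ∫_0^1 u(x) φ'(x) dx = ∫_0^1 (-4*x^4 + 2*x^3 + 2*x - 1) dx. Term by term:
  ∫_0^1 -4*x^4 dx = -4/5;  ∫_0^1 2*x^3 dx = 1/2;  ∫_0^1 2*x dx = 1;
  ∫_0^1 -1 dx = -1.
Sum: -4/5 + 1/2 + 1 − 1 = -3/10.
So LHS = -3/10.
∫_0^1 v(x) φ(x) dx = ∫_0^1 (-6*x^4 + 6*x^3) dx. Term by term:
  ∫_0^1 -6*x^4 dx = -6/5;  ∫_0^1 6*x^3 dx = 3/2.
Sum: -6/5 + 3/2 = 3/10.
So RHS = -∫_0^1 v(x) φ(x) dx = -3/10.
LHS = RHS, so the identity holds for this test φ.
Moreover u is smooth here and v(x) = u'(x) = 6*x**2 pointwise, so the identity holds for every test function. Hence v is the weak derivative of u.


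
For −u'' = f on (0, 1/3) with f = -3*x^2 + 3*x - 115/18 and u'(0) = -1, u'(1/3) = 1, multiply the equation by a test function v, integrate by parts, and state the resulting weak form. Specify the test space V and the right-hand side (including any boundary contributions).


V = H^1(0, 1/3) (v unrestricted at boundary; u is determined up to an additive constant); weak form: ∫_0^1/3 u'v' dx = ∫_0^1/3 (-3*x^2 + 3*x - 115/18) v dx + v(1/3) + v(0) for all v ∈ V.

Multiply both sides by a test function v and integrate from 0 to 1/3:
  ∫_0^1/3 −u''(x) v(x) dx = ∫_0^1/3 f(x) v(x) dx.
Integrate the LHS by parts once:
  ∫_0^1/3 −u'' v dx = −[u'(x) v(x)]_0^1/3 + ∫_0^1/3 u'(x) v'(x) dx.
Thus ∫_0^1/3 u'(x) v'(x) dx = ∫_0^1/3 f(x) v(x) dx + [u'(x) v(x)]_0^1/3.
Choose V so that boundary terms are either known or forced to vanish.
u has inhomogeneous Neumann u'(0) = -1, u'(1/3) = 1. [u' v]_0^1/3 = (1)·v(1/3) − (-1)·v(0) = v(1/3) + v(0). Take V = H^1(0, 1/3); boundary term becomes part of RHS.
Weak formulation: find u (satisfying any essential BC) such that ∫_0^1/3 u'(x) v'(x) dx = ∫_0^1/3 f v dx + v(1/3) + v(0) for all v ∈ V (Neumann data are natural BCs: they enter the RHS as boundary terms).
Substituting f(x) = -3*x^2 + 3*x - 115/18, the right-hand side is ∫_0^1/3 (-3*x^2 + 3*x - 115/18) v dx + v(1/3) + v(0).
Compatibility check (pure Neumann): taking v ≡ 1 ∈ V gives 0 = ∫_0^1/3 f dx + (1) − (-1), i.e. ∫_0^1/3 f dx must equal u'(0) − u'(1/3) = -2. Indeed ∫_0^1/3 (-3*x^2 + 3*x - 115/18) dx = -2, so the data are compatible. The solution is then unique only up to an additive constant (fix it e.g. by requiring ∫_0^1/3 u dx = 0).


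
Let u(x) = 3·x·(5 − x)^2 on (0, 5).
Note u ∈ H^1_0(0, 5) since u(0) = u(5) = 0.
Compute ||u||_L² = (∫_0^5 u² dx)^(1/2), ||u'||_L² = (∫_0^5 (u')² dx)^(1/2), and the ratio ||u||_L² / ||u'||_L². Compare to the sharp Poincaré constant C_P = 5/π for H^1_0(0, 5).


||u||_L² / ||u'||_L² = 5*sqrt(14)/14 < C_P = 5/π.

u(x) = 3·x·(5 − x)^2, so u'(x) = 3*(x - 5)*(3*x - 5).
u(x) = 3·x·(5 − x)^2 vanishes at x = 0 and x = 5, so u ∈ H^1_0(0, 5). Differentiate via the product rule and integrate the resulting polynomials term by term.
  ∫_0^5 u² dx = ∫_0^5 (9*x^6 - 180*x^5 + 1350*x^4 - 4500*x^3 + 5625*x^2) dx. Term by term:
    ∫_0^5 9*x^6 dx = 703125/7;  ∫_0^5 -180*x^5 dx = -468750;  ∫_0^5 1350*x^4 dx = 843750;
    ∫_0^5 -4500*x^3 dx = -703125;  ∫_0^5 5625*x^2 dx = 234375.
  Sum: 703125/7 − 468750 + 843750 − 703125 + 234375 = 46875/7.
  ∫_0^5 (u')² dx = ∫_0^5 (81*x^4 - 1080*x^3 + 4950*x^2 - 9000*x + 5625) dx. Term by term:
    ∫_0^5 81*x^4 dx = 50625;  ∫_0^5 -1080*x^3 dx = -168750;  ∫_0^5 4950*x^2 dx = 206250;
    ∫_0^5 -9000*x dx = -112500;  ∫_0^5 5625 dx = 28125.
  Sum: 50625 − 168750 + 206250 − 112500 + 28125 = 3750.
∫_0^5 u² dx = 46875/7, so ||u||_L² = 125*sqrt(21)/7.
∫_0^5 (u')² dx = 3750, so ||u'||_L² = 25*sqrt(6).
Ratio ||u||_L² / ||u'||_L² = 5*sqrt(14)/14.
Sharp Poincaré constant on H^1_0(0, 5) is C_P = L/π = 5/π, achieved by sin(π/5·x).
A polynomial bump cannot attain the sharp Poincaré constant (only the first sine eigenfunction does), so the ratio is strictly less than C_P, consistent with ||u||_L² ≤ C_P ||u'||_L².


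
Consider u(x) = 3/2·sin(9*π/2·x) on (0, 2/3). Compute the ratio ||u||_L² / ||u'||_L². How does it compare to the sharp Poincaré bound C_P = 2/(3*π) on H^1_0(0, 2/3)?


||u||_L² / ||u'||_L² = 2/(9*π) < C_P = 2/(3*π).

u(x) = 3/2·sin(9*π/2·x), so u'(x) = 27*π*cos(9*π*x/2)/4.
Writing u(x) = A·sin(kπx/L) with A = 3/2 and k = 3, use ∫_0^L sin²(kπx/L) dx = L/2 and ∫_0^L cos²(kπx/L) dx = L/2.
u² = 9/4·sin²(9*π/2·x) and (u')² = 729*π^2/16·cos²(9*π/2·x), and each of sin², cos² integrates to L/2 = 1/3 over (0, 2/3).
∫_0^2/3 u² dx = 3/4, so ||u||_L² = sqrt(3)/2.
∫_0^2/3 (u')² dx = 243*π^2/16, so ||u'||_L² = 9*sqrt(3)*π/4.
Ratio ||u||_L² / ||u'||_L² = 2/(9*π).
Sharp Poincaré constant on H^1_0(0, 2/3) is C_P = L/π = 2/(3*π), achieved by sin(3*π/2·x).
This is the k = 3 harmonic; the ratio L/(kπ) is strictly less than C_P = L/π, consistent with the sharp inequality ||u||_L² ≤ C_P ||u'||_L².


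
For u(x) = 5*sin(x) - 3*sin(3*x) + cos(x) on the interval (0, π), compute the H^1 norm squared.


||u||_{H^1(0,π)}^2 = 71*π

u'(x) = -sin(x) + 5*cos(x) - 9*cos(3*x).
Expand u² and (u')² and integrate term by term on (0, π), using: for integers n ≥ 1, ∫_0^π sin²(nx) dx = ∫_0^π cos²(nx) dx = π/2; for n ≠ n', ∫_0^π sin(nx)sin(n'x) dx = ∫_0^π cos(nx)cos(n'x) dx = 0; and by product-to-sum, ∫_0^π sin(nx)cos(n'x) dx = ½∫_0^π [sin((n+n')x) + sin((n−n')x)] dx, which is 0 when n+n' is even and 2n/(n²−n'²) when n+n' is odd (it need not vanish on (0, π)).
  u² squared terms: (-3)²·∫sin(3x)² dx = 9·π/2 = 9*π/2;  (5)²·∫sin(x)² dx = 25·π/2 = 25*π/2;  (1)²·∫cos(x)² dx = 1·π/2 = π/2.
  u² cross terms: 2·(-3)·(5)·∫sin(3x)·sin(x) dx = -30·(0) = 0;  2·(-3)·(1)·∫sin(3x)·cos(x) dx = -6·(0) = 0;  2·(5)·(1)·∫sin(x)·cos(x) dx = 10·(0) = 0.
  So ∫_0^π u² dx = 9*π/2 + 25*π/2 + π/2 + 0 + 0 + 0 = 35*π/2.
  (u')² squared terms: (-1)²·∫sin(x)² dx = 1·π/2 = π/2;  (-9)²·∫cos(3x)² dx = 81·π/2 = 81*π/2;  (5)²·∫cos(x)² dx = 25·π/2 = 25*π/2.
  (u')² cross terms: 2·(-1)·(-9)·∫sin(x)·cos(3x) dx = 18·(0) = 0;  2·(-1)·(5)·∫sin(x)·cos(x) dx = -10·(0) = 0;  2·(-9)·(5)·∫cos(3x)·cos(x) dx = -90·(0) = 0.
  So ∫_0^π (u')² dx = π/2 + 81*π/2 + 25*π/2 + 0 + 0 + 0 = 107*π/2.
||u||_{H^1}^2 = (35*π/2) + (107*π/2) = 71*π.


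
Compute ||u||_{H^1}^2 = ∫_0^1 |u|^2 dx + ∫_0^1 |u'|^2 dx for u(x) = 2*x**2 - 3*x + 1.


||u||_{H^1}^2 = 37/15

The H^1 norm (squared) on an interval (0, L) is
  ||u||_{H^1}^2 = ∫_0^L u(x)^2 dx + ∫_0^L u'(x)^2 dx.
Compute u'(x) = 4*x - 3.
Then u(x)^2 = 4*x**4 - 12*x**3 + 13*x**2 - 6*x + 1 and u'(x)^2 = 16*x**2 - 24*x + 9.
Integrate each monomial from 0 to 1 using ∫_0^1 c·x^n dx = c·1^(n+1)/(n+1):
  ∫_0^1 u(x)^2 dx = ∫_0^1 (4*x^4 - 12*x^3 + 13*x^2 - 6*x + 1) dx. Term by term:
    ∫_0^1 4*x^4 dx = 4/5;  ∫_0^1 -12*x^3 dx = -3;  ∫_0^1 13*x^2 dx = 13/3;
    ∫_0^1 -6*x dx = -3;  ∫_0^1 1 dx = 1.
  Sum: 4/5 − 3 + 13/3 − 3 + 1 = 2/15.
  ∫_0^1 u'(x)^2 dx = ∫_0^1 (16*x^2 - 24*x + 9) dx. Term by term:
    ∫_0^1 16*x^2 dx = 16/3;  ∫_0^1 -24*x dx = -12;  ∫_0^1 9 dx = 9.
  Sum: 16/3 − 12 + 9 = 7/3.
Adding: ||u||_{H^1}^2 = 2/15 + 7/3 = 37/15.


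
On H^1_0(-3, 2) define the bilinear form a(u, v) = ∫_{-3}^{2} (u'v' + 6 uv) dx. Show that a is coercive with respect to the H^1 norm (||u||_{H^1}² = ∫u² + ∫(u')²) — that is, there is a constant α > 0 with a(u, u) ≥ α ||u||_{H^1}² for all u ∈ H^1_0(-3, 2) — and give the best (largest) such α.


α = 1

Coercivity of a(·,·) on H^1_0(-3, 2) means a(u, u) ≥ α ||u||_{H^1}² for every u ∈ H^1_0.
The interval has length L = 5, and Poincaré/coercivity depend only on L. Here a(u, u) = ∫(u')² + (6)·∫u².
Here c = 6 ≥ 1, so a(u,u) = ∫(u')² + c∫u² ≥ ∫(u')² + ∫u² = ||u||_{H^1}², i.e. α = 1 works. No larger α is possible: a(u,u) ≥ α||u||_{H^1}² means (1−α)∫(u')² ≥ (α−c)∫u², and for the modes u_n = sin(nπ(x−x₀)/L) (x₀ the left endpoint) one has ∫u_n²/∫(u_n')² = (L/(nπ))² → 0, so a(u_n,u_n)/||u_n||_{H^1}² → 1. Hence the optimal constant is α = 1.
Therefore α = 1.


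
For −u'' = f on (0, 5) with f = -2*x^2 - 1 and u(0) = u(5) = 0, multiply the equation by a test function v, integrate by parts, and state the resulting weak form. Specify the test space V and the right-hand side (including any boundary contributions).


V = H^1_0(0, 5) (so v(0) = v(5) = 0); weak form: ∫_0^5 u'v' dx = ∫_0^5 (-2*x^2 - 1) v dx for all v ∈ V.

Multiply both sides by a test function v and integrate from 0 to 5:
  ∫_0^5 −u''(x) v(x) dx = ∫_0^5 f(x) v(x) dx.
Integrate the LHS by parts once:
  ∫_0^5 −u'' v dx = −[u'(x) v(x)]_0^5 + ∫_0^5 u'(x) v'(x) dx.
Thus ∫_0^5 u'(x) v'(x) dx = ∫_0^5 f(x) v(x) dx + [u'(x) v(x)]_0^5.
Choose V so that boundary terms are either known or forced to vanish.
u is Dirichlet: u(0) = u(5) = 0. Let V = H^1_0(0, 5); then v(0) = v(5) = 0, and [u' v]_0^5 = 0.
Weak formulation: find u (satisfying any essential BC) such that ∫_0^5 u'(x) v'(x) dx = ∫_0^5 f v dx for all v ∈ V.
Substituting f(x) = -2*x^2 - 1, the right-hand side is ∫_0^5 (-2*x^2 - 1) v dx.


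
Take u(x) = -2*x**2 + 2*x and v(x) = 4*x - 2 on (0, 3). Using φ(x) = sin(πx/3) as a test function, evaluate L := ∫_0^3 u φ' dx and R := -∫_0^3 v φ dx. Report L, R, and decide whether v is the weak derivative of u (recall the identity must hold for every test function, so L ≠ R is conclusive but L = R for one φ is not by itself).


LHS = 24/π, RHS = -24/π. No, v is not the weak derivative of u.

u(x) = -2*x**2 + 2*x, classical derivative u'(x) = 2 - 4*x.
φ(x) = sin(πx/3), so φ'(x) = π*cos(π*x/3)/3.
Note φ(0) = φ(3) = 0, so the boundary term u·φ vanishes.
LHS = ∫_0^3 u(x) φ'(x) dx = ∫_0^3 (-2*π*x^2*cos(π*x/3)/3 + 2*π*x*cos(π*x/3)/3) dx. Term by term:
  ∫_0^3 -2*π*x^2*cos(π*x/3)/3 dx = 36/π;  ∫_0^3 2*π*x*cos(π*x/3)/3 dx = -12/π.
Sum: 36/π − 12/π = 24/π.
So LHS = 24/π.
∫_0^3 v(x) φ(x) dx = ∫_0^3 (4*x*sin(π*x/3) - 2*sin(π*x/3)) dx. Term by term:
  ∫_0^3 -2*sin(π*x/3) dx = -12/π;  ∫_0^3 4*x*sin(π*x/3) dx = 36/π.
Sum: -12/π + 36/π = 24/π.
So RHS = -∫_0^3 v(x) φ(x) dx = -24/π.
LHS − RHS = 48/π ≠ 0, so the identity fails.
(For a valid weak derivative the identity must hold for EVERY test function, in particular this one. The failure shows v is NOT the weak derivative of u.)
Correct weak derivative would be u'(x) = 2 - 4*x.


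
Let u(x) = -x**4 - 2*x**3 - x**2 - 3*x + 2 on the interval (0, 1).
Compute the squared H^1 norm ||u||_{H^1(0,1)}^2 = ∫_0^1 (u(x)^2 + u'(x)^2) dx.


||u||_{H^1}^2 = 20513/315

The H^1 norm (squared) on an interval (0, L) is
  ||u||_{H^1}^2 = ∫_0^L u(x)^2 dx + ∫_0^L u'(x)^2 dx.
Compute u'(x) = -4*x**3 - 6*x**2 - 2*x - 3.
Then u(x)^2 = x**8 + 4*x**7 + 6*x**6 + 10*x**5 + 9*x**4 - 2*x**3 + 5*x**2 - 12*x + 4 and u'(x)^2 = 16*x**6 + 48*x**5 + 52*x**4 + 48*x**3 + 40*x**2 + 12*x + 9.
Integrate each monomial from 0 to 1 using ∫_0^1 c·x^n dx = c·1^(n+1)/(n+1):
  ∫_0^1 u(x)^2 dx = ∫_0^1 (x^8 + 4*x^7 + 6*x^6 + 10*x^5 + 9*x^4 - 2*x^3 + 5*x^2 - 12*x + 4) dx. Term by term:
    ∫_0^1 x^8 dx = 1/9;  ∫_0^1 4*x^7 dx = 1/2;  ∫_0^1 6*x^6 dx = 6/7;
    ∫_0^1 10*x^5 dx = 5/3;  ∫_0^1 9*x^4 dx = 9/5;  ∫_0^1 -2*x^3 dx = -1/2;
    ∫_0^1 5*x^2 dx = 5/3;  ∫_0^1 -12*x dx = -6;  ∫_0^1 4 dx = 4.
  Sum: 1/9 + 1/2 + 6/7 + 5/3 + 9/5 − 1/2 + 5/3 − 6 + 4 = 1292/315.
  ∫_0^1 u'(x)^2 dx = ∫_0^1 (16*x^6 + 48*x^5 + 52*x^4 + 48*x^3 + 40*x^2 + 12*x + 9) dx. Term by term:
    ∫_0^1 16*x^6 dx = 16/7;  ∫_0^1 48*x^5 dx = 8;  ∫_0^1 52*x^4 dx = 52/5;
    ∫_0^1 48*x^3 dx = 12;  ∫_0^1 40*x^2 dx = 40/3;  ∫_0^1 12*x dx = 6;
    ∫_0^1 9 dx = 9.
  Sum: 16/7 + 8 + 52/5 + 12 + 40/3 + 6 + 9 = 6407/105.
Adding: ||u||_{H^1}^2 = 1292/315 + 6407/105 = 20513/315.


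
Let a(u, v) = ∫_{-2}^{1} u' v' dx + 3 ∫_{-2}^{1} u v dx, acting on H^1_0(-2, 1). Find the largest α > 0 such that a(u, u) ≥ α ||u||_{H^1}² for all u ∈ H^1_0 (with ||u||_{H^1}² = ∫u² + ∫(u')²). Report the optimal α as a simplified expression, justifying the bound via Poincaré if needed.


α = 1

Coercivity of a(·,·) on H^1_0(-2, 1) means a(u, u) ≥ α ||u||_{H^1}² for every u ∈ H^1_0.
The interval has length L = 3, and Poincaré/coercivity depend only on L. Here a(u, u) = ∫(u')² + (3)·∫u².
Here c = 3 ≥ 1, so a(u,u) = ∫(u')² + c∫u² ≥ ∫(u')² + ∫u² = ||u||_{H^1}², i.e. α = 1 works. No larger α is possible: a(u,u) ≥ α||u||_{H^1}² means (1−α)∫(u')² ≥ (α−c)∫u², and for the modes u_n = sin(nπ(x−x₀)/L) (x₀ the left endpoint) one has ∫u_n²/∫(u_n')² = (L/(nπ))² → 0, so a(u_n,u_n)/||u_n||_{H^1}² → 1. Hence the optimal constant is α = 1.
Therefore α = 1.


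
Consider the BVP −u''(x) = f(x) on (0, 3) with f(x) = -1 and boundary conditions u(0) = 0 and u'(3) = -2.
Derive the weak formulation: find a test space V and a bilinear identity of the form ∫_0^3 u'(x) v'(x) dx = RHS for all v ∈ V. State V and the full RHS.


V = {v ∈ H^1(0, 3) : v(0) = 0} (test functions vanish at x = 0 where u is specified); weak form: ∫_0^3 u'v' dx = ∫_0^3 (-1) v dx − 2·v(3) for all v ∈ V.

Multiply both sides by a test function v and integrate from 0 to 3:
  ∫_0^3 −u''(x) v(x) dx = ∫_0^3 f(x) v(x) dx.
Integrate the LHS by parts once:
  ∫_0^3 −u'' v dx = −[u'(x) v(x)]_0^3 + ∫_0^3 u'(x) v'(x) dx.
Thus ∫_0^3 u'(x) v'(x) dx = ∫_0^3 f(x) v(x) dx + [u'(x) v(x)]_0^3.
Choose V so that boundary terms are either known or forced to vanish.
Mixed BC: u(0) = 0 (Dirichlet) and u'(3) = -2 (Neumann). Define V = {v ∈ H^1(0, 3) : v(0) = 0}. Then [u' v]_0^3 = u'(3)·v(3) − u'(0)·0 = − 2·v(3).
Weak formulation: find u (satisfying any essential BC) such that ∫_0^3 u'(x) v'(x) dx = ∫_0^3 f v dx − 2·v(3) for all v ∈ V (Dirichlet at 0 absorbed into V; Neumann datum at x = 3 contributes the boundary term).
Substituting f(x) = -1, the right-hand side is ∫_0^3 (-1) v dx − 2·v(3).


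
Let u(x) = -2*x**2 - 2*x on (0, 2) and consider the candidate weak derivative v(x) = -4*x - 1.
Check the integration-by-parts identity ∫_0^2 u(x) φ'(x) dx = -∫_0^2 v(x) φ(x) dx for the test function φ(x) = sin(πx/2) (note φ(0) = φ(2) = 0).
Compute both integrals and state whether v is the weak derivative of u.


LHS = 24/π, RHS = 20/π. No, v is not the weak derivative of u.

u(x) = -2*x**2 - 2*x, classical derivative u'(x) = -4*x - 2.
φ(x) = sin(πx/2), so φ'(x) = π*cos(π*x/2)/2.
Note φ(0) = φ(2) = 0, so the boundary term u·φ vanishes.
LHS = ∫_0^2 u(x) φ'(x) dx = ∫_0^2 (-π*x^2*cos(π*x/2) - π*x*cos(π*x/2)) dx. Term by term:
  ∫_0^2 -π*x*cos(π*x/2) dx = 8/π;  ∫_0^2 -π*x^2*cos(π*x/2) dx = 16/π.
Sum: 8/π + 16/π = 24/π.
So LHS = 24/π.
∫_0^2 v(x) φ(x) dx = ∫_0^2 (-4*x*sin(π*x/2) - sin(π*x/2)) dx. Term by term:
  ∫_0^2 -sin(π*x/2) dx = -4/π;  ∫_0^2 -4*x*sin(π*x/2) dx = -16/π.
Sum: -4/π − 16/π = -20/π.
So RHS = -∫_0^2 v(x) φ(x) dx = 20/π.
LHS − RHS = 4/π ≠ 0, so the identity fails.
(For a valid weak derivative the identity must hold for EVERY test function, in particular this one. The failure shows v is NOT the weak derivative of u.)
Correct weak derivative would be u'(x) = -4*x - 2.


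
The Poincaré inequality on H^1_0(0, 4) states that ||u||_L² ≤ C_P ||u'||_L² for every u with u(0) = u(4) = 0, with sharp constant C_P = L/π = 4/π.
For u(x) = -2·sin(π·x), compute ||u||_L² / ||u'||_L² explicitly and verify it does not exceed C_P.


||u||_L² / ||u'||_L² = 1/π < C_P = 4/π.

u(x) = -2·sin(π·x), so u'(x) = -2*π*cos(π*x).
Writing u(x) = A·sin(kπx/L) with A = -2 and k = 4, use ∫_0^L sin²(kπx/L) dx = L/2 and ∫_0^L cos²(kπx/L) dx = L/2.
u² = 4·sin²(π·x) and (u')² = 4*π^2·cos²(π·x), and each of sin², cos² integrates to L/2 = 2 over (0, 4).
∫_0^4 u² dx = 8, so ||u||_L² = 2*sqrt(2).
∫_0^4 (u')² dx = 8*π^2, so ||u'||_L² = 2*sqrt(2)*π.
Ratio ||u||_L² / ||u'||_L² = 1/π.
Sharp Poincaré constant on H^1_0(0, 4) is C_P = L/π = 4/π, achieved by sin(π/4·x).
This is the k = 4 harmonic; the ratio L/(kπ) is strictly less than C_P = L/π, consistent with the sharp inequality ||u||_L² ≤ C_P ||u'||_L².


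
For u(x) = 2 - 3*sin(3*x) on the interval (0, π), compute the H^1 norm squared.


||u||_{H^1(0,π)}^2 = -8 + 49*π

u'(x) = -9*cos(3*x).
Expand u² and (u')² and integrate term by term on (0, π), using: for integers n ≥ 1, ∫_0^π sin²(nx) dx = ∫_0^π cos²(nx) dx = π/2; for n ≠ n', ∫_0^π sin(nx)sin(n'x) dx = ∫_0^π cos(nx)cos(n'x) dx = 0; and by product-to-sum, ∫_0^π sin(nx)cos(n'x) dx = ½∫_0^π [sin((n+n')x) + sin((n−n')x)] dx, which is 0 when n+n' is even and 2n/(n²−n'²) when n+n' is odd (it need not vanish on (0, π)). For the constant mode: ∫_0^π 1 dx = π, ∫_0^π cos(nx) dx = 0, ∫_0^π sin(nx) dx = (1−(−1)^n)/n.
  u² squared terms: (2)²·∫1 dx = 4·π = 4*π;  (-3)²·∫sin(3x)² dx = 9·π/2 = 9*π/2.
  u² cross terms: 2·(2)·(-3)·∫1·sin(3x) dx = -12·(2/3) = -8.
  So ∫_0^π u² dx = 4*π + 9*π/2 − 8 = -8 + 17*π/2.
  (u')² squared terms: (-9)²·∫cos(3x)² dx = 81·π/2 = 81*π/2.
  So ∫_0^π (u')² dx = 81*π/2.
||u||_{H^1}^2 = (-8 + 17*π/2) + (81*π/2) = -8 + 49*π.


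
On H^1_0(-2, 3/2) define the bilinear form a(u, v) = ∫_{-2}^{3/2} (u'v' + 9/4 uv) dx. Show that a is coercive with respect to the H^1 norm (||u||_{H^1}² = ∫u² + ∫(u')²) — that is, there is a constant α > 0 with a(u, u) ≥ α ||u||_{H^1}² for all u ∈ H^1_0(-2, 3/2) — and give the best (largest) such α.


α = 1

Coercivity of a(·,·) on H^1_0(-2, 3/2) means a(u, u) ≥ α ||u||_{H^1}² for every u ∈ H^1_0.
The interval has length L = 7/2, and Poincaré/coercivity depend only on L. Here a(u, u) = ∫(u')² + (9/4)·∫u².
Here c = 9/4 ≥ 1, so a(u,u) = ∫(u')² + c∫u² ≥ ∫(u')² + ∫u² = ||u||_{H^1}², i.e. α = 1 works. No larger α is possible: a(u,u) ≥ α||u||_{H^1}² means (1−α)∫(u')² ≥ (α−c)∫u², and for the modes u_n = sin(nπ(x−x₀)/L) (x₀ the left endpoint) one has ∫u_n²/∫(u_n')² = (L/(nπ))² → 0, so a(u_n,u_n)/||u_n||_{H^1}² → 1. Hence the optimal constant is α = 1.
Therefore α = 1.


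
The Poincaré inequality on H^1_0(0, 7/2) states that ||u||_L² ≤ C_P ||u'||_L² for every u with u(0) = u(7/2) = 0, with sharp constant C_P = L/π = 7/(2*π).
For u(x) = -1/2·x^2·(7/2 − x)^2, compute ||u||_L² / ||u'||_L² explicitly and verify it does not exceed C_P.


||u||_L² / ||u'||_L² = 7*sqrt(3)/12 < C_P = 7/(2*π).

u(x) = -1/2·x^2·(7/2 − x)^2, so u'(x) = x*(-8*x^2 + 42*x - 49)/4.
u(x) = -1/2·x^2·(7/2 − x)^2 vanishes at x = 0 and x = 7/2, so u ∈ H^1_0(0, 7/2). Differentiate via the product rule and integrate the resulting polynomials term by term.
  ∫_0^7/2 u² dx = ∫_0^7/2 (x^8/4 - 7*x^7/2 + 147*x^6/8 - 343*x^5/8 + 2401*x^4/64) dx. Term by term:
    ∫_0^7/2 x^8/4 dx = 40353607/18432;  ∫_0^7/2 -7*x^7/2 dx = -40353607/4096;  ∫_0^7/2 147*x^6/8 dx = 17294403/1024;
    ∫_0^7/2 -343*x^5/8 dx = -40353607/3072;  ∫_0^7/2 2401*x^4/64 dx = 40353607/10240.
  Sum: 40353607/18432 − 40353607/4096 + 17294403/1024 − 40353607/3072 + 40353607/10240 = 5764801/184320.
  ∫_0^7/2 (u')² dx = ∫_0^7/2 (4*x^6 - 42*x^5 + 637*x^4/4 - 1029*x^3/4 + 2401*x^2/16) dx. Term by term:
    ∫_0^7/2 4*x^6 dx = 117649/32;  ∫_0^7/2 -42*x^5 dx = -823543/64;  ∫_0^7/2 637*x^4/4 dx = 10706059/640;
    ∫_0^7/2 -1029*x^3/4 dx = -2470629/256;  ∫_0^7/2 2401*x^2/16 dx = 823543/384.
  Sum: 117649/32 − 823543/64 + 10706059/640 − 2470629/256 + 823543/384 = 117649/3840.
∫_0^7/2 u² dx = 5764801/184320, so ||u||_L² = 2401*sqrt(5)/960.
∫_0^7/2 (u')² dx = 117649/3840, so ||u'||_L² = 343*sqrt(15)/240.
Ratio ||u||_L² / ||u'||_L² = 7*sqrt(3)/12.
Sharp Poincaré constant on H^1_0(0, 7/2) is C_P = L/π = 7/(2*π), achieved by sin(2*π/7·x).
A polynomial bump cannot attain the sharp Poincaré constant (only the first sine eigenfunction does), so the ratio is strictly less than C_P, consistent with ||u||_L² ≤ C_P ||u'||_L².


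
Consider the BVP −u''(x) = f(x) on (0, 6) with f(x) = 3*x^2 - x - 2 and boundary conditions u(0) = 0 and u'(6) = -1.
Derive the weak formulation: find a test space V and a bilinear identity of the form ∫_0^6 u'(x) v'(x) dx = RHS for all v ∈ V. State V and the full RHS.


V = {v ∈ H^1(0, 6) : v(0) = 0} (test functions vanish at x = 0 where u is specified); weak form: ∫_0^6 u'v' dx = ∫_0^6 (3*x^2 - x - 2) v dx − v(6) for all v ∈ V.

Multiply both sides by a test function v and integrate from 0 to 6:
  ∫_0^6 −u''(x) v(x) dx = ∫_0^6 f(x) v(x) dx.
Integrate the LHS by parts once:
  ∫_0^6 −u'' v dx = −[u'(x) v(x)]_0^6 + ∫_0^6 u'(x) v'(x) dx.
Thus ∫_0^6 u'(x) v'(x) dx = ∫_0^6 f(x) v(x) dx + [u'(x) v(x)]_0^6.
Choose V so that boundary terms are either known or forced to vanish.
Mixed BC: u(0) = 0 (Dirichlet) and u'(6) = -1 (Neumann). Define V = {v ∈ H^1(0, 6) : v(0) = 0}. Then [u' v]_0^6 = u'(6)·v(6) − u'(0)·0 = − v(6).
Weak formulation: find u (satisfying any essential BC) such that ∫_0^6 u'(x) v'(x) dx = ∫_0^6 f v dx − v(6) for all v ∈ V (Dirichlet at 0 absorbed into V; Neumann datum at x = 6 contributes the boundary term).
Substituting f(x) = 3*x^2 - x - 2, the right-hand side is ∫_0^6 (3*x^2 - x - 2) v dx − v(6).


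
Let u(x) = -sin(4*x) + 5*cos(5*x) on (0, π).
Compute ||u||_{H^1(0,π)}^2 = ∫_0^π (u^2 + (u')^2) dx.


||u||_{H^1(0,π)}^2 = 2080/9 + 667*π/2

u'(x) = -25*sin(5*x) - 4*cos(4*x).
Expand u² and (u')² and integrate term by term on (0, π), using: for integers n ≥ 1, ∫_0^π sin²(nx) dx = ∫_0^π cos²(nx) dx = π/2; for n ≠ n', ∫_0^π sin(nx)sin(n'x) dx = ∫_0^π cos(nx)cos(n'x) dx = 0; and by product-to-sum, ∫_0^π sin(nx)cos(n'x) dx = ½∫_0^π [sin((n+n')x) + sin((n−n')x)] dx, which is 0 when n+n' is even and 2n/(n²−n'²) when n+n' is odd (it need not vanish on (0, π)).
  u² squared terms: (-1)²·∫sin(4x)² dx = 1·π/2 = π/2;  (5)²·∫cos(5x)² dx = 25·π/2 = 25*π/2.
  u² cross terms: 2·(-1)·(5)·∫sin(4x)·cos(5x) dx = -10·(-8/9) = 80/9.
  So ∫_0^π u² dx = π/2 + 25*π/2 + 80/9 = 80/9 + 13*π.
  (u')² squared terms: (-25)²·∫sin(5x)² dx = 625·π/2 = 625*π/2;  (-4)²·∫cos(4x)² dx = 16·π/2 = 8*π.
  (u')² cross terms: 2·(-25)·(-4)·∫sin(5x)·cos(4x) dx = 200·(10/9) = 2000/9.
  So ∫_0^π (u')² dx = 625*π/2 + 8*π + 2000/9 = 2000/9 + 641*π/2.
||u||_{H^1}^2 = (80/9 + 13*π) + (2000/9 + 641*π/2) = 2080/9 + 667*π/2.


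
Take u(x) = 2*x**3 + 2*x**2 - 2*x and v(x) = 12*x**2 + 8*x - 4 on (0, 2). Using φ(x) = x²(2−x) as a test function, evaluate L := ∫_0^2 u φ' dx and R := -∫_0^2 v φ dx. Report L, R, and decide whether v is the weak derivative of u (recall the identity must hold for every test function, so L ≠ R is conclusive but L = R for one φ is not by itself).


LHS = -248/15, RHS = -496/15. No, v is not the weak derivative of u.

u(x) = 2*x**3 + 2*x**2 - 2*x, classical derivative u'(x) = 6*x**2 + 4*x - 2.
φ(x) = x²(2−x), so φ'(x) = x*(4 - 3*x).
Note φ(0) = φ(2) = 0, so the boundary term u·φ vanishes.
LHS = ∫_0^2 u(x) φ'(x) dx = ∫_0^2 (-6*x^5 + 2*x^4 + 14*x^3 - 8*x^2) dx. Term by term:
  ∫_0^2 -6*x^5 dx = -64;  ∫_0^2 2*x^4 dx = 64/5;  ∫_0^2 14*x^3 dx = 56;
  ∫_0^2 -8*x^2 dx = -64/3.
Sum: -64 + 64/5 + 56 − 64/3 = -248/15.
So LHS = -248/15.
∫_0^2 v(x) φ(x) dx = ∫_0^2 (-12*x^5 + 16*x^4 + 20*x^3 - 8*x^2) dx. Term by term:
  ∫_0^2 -12*x^5 dx = -128;  ∫_0^2 16*x^4 dx = 512/5;  ∫_0^2 20*x^3 dx = 80;
  ∫_0^2 -8*x^2 dx = -64/3.
Sum: -128 + 512/5 + 80 − 64/3 = 496/15.
So RHS = -∫_0^2 v(x) φ(x) dx = -496/15.
LHS − RHS = 248/15 ≠ 0, so the identity fails.
(For a valid weak derivative the identity must hold for EVERY test function, in particular this one. The failure shows v is NOT the weak derivative of u.)
Correct weak derivative would be u'(x) = 6*x**2 + 4*x - 2.


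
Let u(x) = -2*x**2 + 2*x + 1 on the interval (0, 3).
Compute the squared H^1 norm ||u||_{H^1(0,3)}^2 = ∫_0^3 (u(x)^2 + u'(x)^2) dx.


||u||_{H^1}^2 = 687/5

The H^1 norm (squared) on an interval (0, L) is
  ||u||_{H^1}^2 = ∫_0^L u(x)^2 dx + ∫_0^L u'(x)^2 dx.
Compute u'(x) = 2 - 4*x.
Then u(x)^2 = 4*x**4 - 8*x**3 + 4*x + 1 and u'(x)^2 = 16*x**2 - 16*x + 4.
Integrate each monomial from 0 to 3 using ∫_0^3 c·x^n dx = c·3^(n+1)/(n+1):
  ∫_0^3 u(x)^2 dx = ∫_0^3 (4*x^4 - 8*x^3 + 4*x + 1) dx. Term by term:
    ∫_0^3 4*x^4 dx = 972/5;  ∫_0^3 -8*x^3 dx = -162;  ∫_0^3 4*x dx = 18;
    ∫_0^3 1 dx = 3.
  Sum: 972/5 − 162 + 18 + 3 = 267/5.
  ∫_0^3 u'(x)^2 dx = ∫_0^3 (16*x^2 - 16*x + 4) dx. Term by term:
    ∫_0^3 16*x^2 dx = 144;  ∫_0^3 -16*x dx = -72;  ∫_0^3 4 dx = 12.
  Sum: 144 − 72 + 12 = 84.
Adding: ||u||_{H^1}^2 = 267/5 + 84 = 687/5.


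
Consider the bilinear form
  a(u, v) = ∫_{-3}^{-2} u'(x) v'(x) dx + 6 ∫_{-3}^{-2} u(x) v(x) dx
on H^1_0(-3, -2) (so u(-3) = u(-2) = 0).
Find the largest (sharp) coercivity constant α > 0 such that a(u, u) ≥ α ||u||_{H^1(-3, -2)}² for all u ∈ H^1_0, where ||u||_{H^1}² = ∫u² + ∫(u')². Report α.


α = 1

Coercivity of a(·,·) on H^1_0(-3, -2) means a(u, u) ≥ α ||u||_{H^1}² for every u ∈ H^1_0.
The interval has length L = 1, and Poincaré/coercivity depend only on L. Here a(u, u) = ∫(u')² + (6)·∫u².
Here c = 6 ≥ 1, so a(u,u) = ∫(u')² + c∫u² ≥ ∫(u')² + ∫u² = ||u||_{H^1}², i.e. α = 1 works. No larger α is possible: a(u,u) ≥ α||u||_{H^1}² means (1−α)∫(u')² ≥ (α−c)∫u², and for the modes u_n = sin(nπ(x−x₀)/L) (x₀ the left endpoint) one has ∫u_n²/∫(u_n')² = (L/(nπ))² → 0, so a(u_n,u_n)/||u_n||_{H^1}² → 1. Hence the optimal constant is α = 1.
Therefore α = 1.


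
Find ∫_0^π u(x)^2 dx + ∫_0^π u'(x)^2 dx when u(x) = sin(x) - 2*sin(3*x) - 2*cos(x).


||u||_{H^1(0,π)}^2 = 25*π

u'(x) = 2*sin(x) + cos(x) - 6*cos(3*x).
Expand u² and (u')² and integrate term by term on (0, π), using: for integers n ≥ 1, ∫_0^π sin²(nx) dx = ∫_0^π cos²(nx) dx = π/2; for n ≠ n', ∫_0^π sin(nx)sin(n'x) dx = ∫_0^π cos(nx)cos(n'x) dx = 0; and by product-to-sum, ∫_0^π sin(nx)cos(n'x) dx = ½∫_0^π [sin((n+n')x) + sin((n−n')x)] dx, which is 0 when n+n' is even and 2n/(n²−n'²) when n+n' is odd (it need not vanish on (0, π)).
  u² squared terms: (-2)²·∫cos(x)² dx = 4·π/2 = 2*π;  (-2)²·∫sin(3x)² dx = 4·π/2 = 2*π;  (1)²·∫sin(x)² dx = 1·π/2 = π/2.
  u² cross terms: 2·(-2)·(-2)·∫cos(x)·sin(3x) dx = 8·(0) = 0;  2·(-2)·(1)·∫cos(x)·sin(x) dx = -4·(0) = 0;  2·(-2)·(1)·∫sin(3x)·sin(x) dx = -4·(0) = 0.
  So ∫_0^π u² dx = 2*π + 2*π + π/2 + 0 + 0 + 0 = 9*π/2.
  (u')² squared terms: (-6)²·∫cos(3x)² dx = 36·π/2 = 18*π;  (2)²·∫sin(x)² dx = 4·π/2 = 2*π;  (1)²·∫cos(x)² dx = 1·π/2 = π/2.
  (u')² cross terms: 2·(-6)·(2)·∫cos(3x)·sin(x) dx = -24·(0) = 0;  2·(-6)·(1)·∫cos(3x)·cos(x) dx = -12·(0) = 0;  2·(2)·(1)·∫sin(x)·cos(x) dx = 4·(0) = 0.
  So ∫_0^π (u')² dx = 18*π + 2*π + π/2 + 0 + 0 + 0 = 41*π/2.
||u||_{H^1}^2 = (9*π/2) + (41*π/2) = 25*π.


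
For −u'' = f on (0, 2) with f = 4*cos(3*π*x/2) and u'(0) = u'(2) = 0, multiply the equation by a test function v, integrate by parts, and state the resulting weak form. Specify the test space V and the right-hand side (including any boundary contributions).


V = H^1(0, 2) (no boundary constraint on v; u is determined up to an additive constant); weak form: ∫_0^2 u'v' dx = ∫_0^2 (4*cos(3*π*x/2)) v dx for all v ∈ V.

Multiply both sides by a test function v and integrate from 0 to 2:
  ∫_0^2 −u''(x) v(x) dx = ∫_0^2 f(x) v(x) dx.
Integrate the LHS by parts once:
  ∫_0^2 −u'' v dx = −[u'(x) v(x)]_0^2 + ∫_0^2 u'(x) v'(x) dx.
Thus ∫_0^2 u'(x) v'(x) dx = ∫_0^2 f(x) v(x) dx + [u'(x) v(x)]_0^2.
Choose V so that boundary terms are either known or forced to vanish.
u has homogeneous Neumann: u'(0) = u'(2) = 0. So [u' v]_0^2 = 0·v(2) − 0·v(0) = 0 for any v; take V = H^1(0, 2).
Weak formulation: find u (satisfying any essential BC) such that ∫_0^2 u'(x) v'(x) dx = ∫_0^2 f v dx for all v ∈ V (homogeneous Neumann, so boundary terms vanish).
Substituting f(x) = 4*cos(3*π*x/2), the right-hand side is ∫_0^2 (4*cos(3*π*x/2)) v dx.
Compatibility check (pure Neumann): taking v ≡ 1 ∈ V gives 0 = ∫_0^2 f dx + (0) − (0), i.e. ∫_0^2 f dx must equal u'(0) − u'(2) = 0. Indeed ∫_0^2 (4*cos(3*π*x/2)) dx = 0, so the data are compatible. The solution is then unique only up to an additive constant (fix it e.g. by requiring ∫_0^2 u dx = 0).


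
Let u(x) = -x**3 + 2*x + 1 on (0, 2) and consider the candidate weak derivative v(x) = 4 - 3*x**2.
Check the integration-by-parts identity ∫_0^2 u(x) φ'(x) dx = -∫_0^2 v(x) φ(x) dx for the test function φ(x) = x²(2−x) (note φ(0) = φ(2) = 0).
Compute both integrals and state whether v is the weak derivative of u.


LHS = 56/15, RHS = 16/15. No, v is not the weak derivative of u.

u(x) = -x**3 + 2*x + 1, classical derivative u'(x) = 2 - 3*x**2.
φ(x) = x²(2−x), so φ'(x) = x*(4 - 3*x).
Note φ(0) = φ(2) = 0, so the boundary term u·φ vanishes.
LHS = ∫_0^2 u(x) φ'(x) dx = ∫_0^2 (3*x^5 - 4*x^4 - 6*x^3 + 5*x^2 + 4*x) dx. Term by term:
  ∫_0^2 3*x^5 dx = 32;  ∫_0^2 -4*x^4 dx = -128/5;  ∫_0^2 -6*x^3 dx = -24;
  ∫_0^2 5*x^2 dx = 40/3;  ∫_0^2 4*x dx = 8.
Sum: 32 − 128/5 − 24 + 40/3 + 8 = 56/15.
So LHS = 56/15.
∫_0^2 v(x) φ(x) dx = ∫_0^2 (3*x^5 - 6*x^4 - 4*x^3 + 8*x^2) dx. Term by term:
  ∫_0^2 3*x^5 dx = 32;  ∫_0^2 -6*x^4 dx = -192/5;  ∫_0^2 -4*x^3 dx = -16;
  ∫_0^2 8*x^2 dx = 64/3.
Sum: 32 − 192/5 − 16 + 64/3 = -16/15.
So RHS = -∫_0^2 v(x) φ(x) dx = 16/15.
LHS − RHS = 8/3 ≠ 0, so the identity fails.
(For a valid weak derivative the identity must hold for EVERY test function, in particular this one. The failure shows v is NOT the weak derivative of u.)
Correct weak derivative would be u'(x) = 2 - 3*x**2.


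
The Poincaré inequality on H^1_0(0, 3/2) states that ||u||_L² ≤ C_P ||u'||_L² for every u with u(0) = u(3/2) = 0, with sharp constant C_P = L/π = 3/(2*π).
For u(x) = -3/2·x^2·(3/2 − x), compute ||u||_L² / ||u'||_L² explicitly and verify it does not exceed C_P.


||u||_L² / ||u'||_L² = 3*sqrt(14)/28 < C_P = 3/(2*π).

u(x) = -3/2·x^2·(3/2 − x), so u'(x) = 9*x*(x - 1)/2.
u(x) = -3/2·x^2·(3/2 − x) vanishes at x = 0 and x = 3/2, so u ∈ H^1_0(0, 3/2). Differentiate via the product rule and integrate the resulting polynomials term by term.
  ∫_0^3/2 u² dx = ∫_0^3/2 (9*x^6/4 - 27*x^5/4 + 81*x^4/16) dx. Term by term:
    ∫_0^3/2 9*x^6/4 dx = 19683/3584;  ∫_0^3/2 -27*x^5/4 dx = -6561/512;  ∫_0^3/2 81*x^4/16 dx = 19683/2560.
  Sum: 19683/3584 − 6561/512 + 19683/2560 = 6561/17920.
  ∫_0^3/2 (u')² dx = ∫_0^3/2 (81*x^4/4 - 81*x^3/2 + 81*x^2/4) dx. Term by term:
    ∫_0^3/2 81*x^4/4 dx = 19683/640;  ∫_0^3/2 -81*x^3/2 dx = -6561/128;  ∫_0^3/2 81*x^2/4 dx = 729/32.
  Sum: 19683/640 − 6561/128 + 729/32 = 729/320.
∫_0^3/2 u² dx = 6561/17920, so ||u||_L² = 81*sqrt(70)/1120.
∫_0^3/2 (u')² dx = 729/320, so ||u'||_L² = 27*sqrt(5)/40.
Ratio ||u||_L² / ||u'||_L² = 3*sqrt(14)/28.
Sharp Poincaré constant on H^1_0(0, 3/2) is C_P = L/π = 3/(2*π), achieved by sin(2*π/3·x).
A polynomial bump cannot attain the sharp Poincaré constant (only the first sine eigenfunction does), so the ratio is strictly less than C_P, consistent with ||u||_L² ≤ C_P ||u'||_L².


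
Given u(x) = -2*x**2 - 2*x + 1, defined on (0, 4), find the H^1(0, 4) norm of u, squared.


||u||_{H^1}^2 = 26828/15

The H^1 norm (squared) on an interval (0, L) is
  ||u||_{H^1}^2 = ∫_0^L u(x)^2 dx + ∫_0^L u'(x)^2 dx.
Compute u'(x) = -4*x - 2.
Then u(x)^2 = 4*x**4 + 8*x**3 - 4*x + 1 and u'(x)^2 = 16*x**2 + 16*x + 4.
Integrate each monomial from 0 to 4 using ∫_0^4 c·x^n dx = c·4^(n+1)/(n+1):
  ∫_0^4 u(x)^2 dx = ∫_0^4 (4*x^4 + 8*x^3 - 4*x + 1) dx. Term by term:
    ∫_0^4 4*x^4 dx = 4096/5;  ∫_0^4 8*x^3 dx = 512;  ∫_0^4 -4*x dx = -32;
    ∫_0^4 1 dx = 4.
  Sum: 4096/5 + 512 − 32 + 4 = 6516/5.
  ∫_0^4 u'(x)^2 dx = ∫_0^4 (16*x^2 + 16*x + 4) dx. Term by term:
    ∫_0^4 16*x^2 dx = 1024/3;  ∫_0^4 16*x dx = 128;  ∫_0^4 4 dx = 16.
  Sum: 1024/3 + 128 + 16 = 1456/3.
Adding: ||u||_{H^1}^2 = 6516/5 + 1456/3 = 26828/15.


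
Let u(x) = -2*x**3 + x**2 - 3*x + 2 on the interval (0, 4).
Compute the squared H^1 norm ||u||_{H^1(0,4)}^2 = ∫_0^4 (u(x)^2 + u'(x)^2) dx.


||u||_{H^1}^2 = 532892/35

The H^1 norm (squared) on an interval (0, L) is
  ||u||_{H^1}^2 = ∫_0^L u(x)^2 dx + ∫_0^L u'(x)^2 dx.
Compute u'(x) = -6*x**2 + 2*x - 3.
Then u(x)^2 = 4*x**6 - 4*x**5 + 13*x**4 - 14*x**3 + 13*x**2 - 12*x + 4 and u'(x)^2 = 36*x**4 - 24*x**3 + 40*x**2 - 12*x + 9.
Integrate each monomial from 0 to 4 using ∫_0^4 c·x^n dx = c·4^(n+1)/(n+1):
  ∫_0^4 u(x)^2 dx = ∫_0^4 (4*x^6 - 4*x^5 + 13*x^4 - 14*x^3 + 13*x^2 - 12*x + 4) dx. Term by term:
    ∫_0^4 4*x^6 dx = 65536/7;  ∫_0^4 -4*x^5 dx = -8192/3;  ∫_0^4 13*x^4 dx = 13312/5;
    ∫_0^4 -14*x^3 dx = -896;  ∫_0^4 13*x^2 dx = 832/3;  ∫_0^4 -12*x dx = -96;
    ∫_0^4 4 dx = 16.
  Sum: 65536/7 − 8192/3 + 13312/5 − 896 + 832/3 − 96 + 16 = 902512/105.
  ∫_0^4 u'(x)^2 dx = ∫_0^4 (36*x^4 - 24*x^3 + 40*x^2 - 12*x + 9) dx. Term by term:
    ∫_0^4 36*x^4 dx = 36864/5;  ∫_0^4 -24*x^3 dx = -1536;  ∫_0^4 40*x^2 dx = 2560/3;
    ∫_0^4 -12*x dx = -96;  ∫_0^4 9 dx = 36.
  Sum: 36864/5 − 1536 + 2560/3 − 96 + 36 = 99452/15.
Adding: ||u||_{H^1}^2 = 902512/105 + 99452/15 = 532892/35.
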